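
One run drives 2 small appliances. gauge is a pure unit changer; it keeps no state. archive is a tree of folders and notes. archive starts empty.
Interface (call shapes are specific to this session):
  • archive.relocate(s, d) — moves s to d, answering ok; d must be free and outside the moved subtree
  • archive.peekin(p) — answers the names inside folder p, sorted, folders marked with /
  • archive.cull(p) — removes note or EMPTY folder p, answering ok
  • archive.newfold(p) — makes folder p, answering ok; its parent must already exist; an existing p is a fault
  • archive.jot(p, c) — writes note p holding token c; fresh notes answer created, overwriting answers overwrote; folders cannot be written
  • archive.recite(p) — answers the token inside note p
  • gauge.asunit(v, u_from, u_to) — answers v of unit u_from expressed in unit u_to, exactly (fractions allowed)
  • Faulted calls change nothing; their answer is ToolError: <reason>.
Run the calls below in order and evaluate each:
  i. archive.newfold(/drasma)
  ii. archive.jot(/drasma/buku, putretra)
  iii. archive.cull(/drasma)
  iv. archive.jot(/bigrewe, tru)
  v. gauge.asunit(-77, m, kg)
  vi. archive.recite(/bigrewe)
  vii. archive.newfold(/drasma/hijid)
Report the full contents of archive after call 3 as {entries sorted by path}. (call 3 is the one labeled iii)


I call newfold on p→/drasma, and get ok.
Calling jot on p→/drasma/buku, c→putretra, and observe created.
Now I run cull on p→/drasma, giving ToolError: not empty.
I call jot on p→/bigrewe, c→tru: created.
I try asunit on v→-77, u_from→m, u_to→kg, which returns ToolError: incompatible units.
I run recite on p→/bigrewe, which returns tru.
Using newfold on p→/drasma/hijid, which returns ok.

Answer: {drasma/, drasma/buku=putretra}


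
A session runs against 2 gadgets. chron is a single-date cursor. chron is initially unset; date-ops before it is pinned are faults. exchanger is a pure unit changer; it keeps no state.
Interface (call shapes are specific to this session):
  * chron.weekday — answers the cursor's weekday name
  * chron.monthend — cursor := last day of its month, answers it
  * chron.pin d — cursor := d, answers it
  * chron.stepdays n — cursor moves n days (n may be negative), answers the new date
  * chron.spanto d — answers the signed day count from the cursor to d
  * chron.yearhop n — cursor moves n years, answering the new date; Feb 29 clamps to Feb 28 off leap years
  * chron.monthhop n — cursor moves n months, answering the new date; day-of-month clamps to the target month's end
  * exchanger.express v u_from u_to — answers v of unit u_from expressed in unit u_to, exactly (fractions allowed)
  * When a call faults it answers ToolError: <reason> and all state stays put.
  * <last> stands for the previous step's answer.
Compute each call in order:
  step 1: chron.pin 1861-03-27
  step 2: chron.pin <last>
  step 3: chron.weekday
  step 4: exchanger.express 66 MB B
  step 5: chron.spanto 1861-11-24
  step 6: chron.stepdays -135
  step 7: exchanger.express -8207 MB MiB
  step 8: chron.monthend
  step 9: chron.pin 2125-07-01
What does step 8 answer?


Answer: 1860-11-30

Derivation:
> chron.pin d: 1861-03-27
= 1861-03-27
> chron.pin d: <last>
= 1861-03-27
> chron.weekday
= Wednesday
> exchanger.express v: 66 u_from: MB u_to: B
= 66000000
> chron.spanto d: 1861-11-24
= 242
> chron.stepdays n: -135
= 1860-11-12
> exchanger.express v: -8207 u_from: MB u_to: MiB
= -128234375/16384
> chron.monthend
= 1860-11-30
> chron.pin d: 2125-07-01
= 2125-07-01


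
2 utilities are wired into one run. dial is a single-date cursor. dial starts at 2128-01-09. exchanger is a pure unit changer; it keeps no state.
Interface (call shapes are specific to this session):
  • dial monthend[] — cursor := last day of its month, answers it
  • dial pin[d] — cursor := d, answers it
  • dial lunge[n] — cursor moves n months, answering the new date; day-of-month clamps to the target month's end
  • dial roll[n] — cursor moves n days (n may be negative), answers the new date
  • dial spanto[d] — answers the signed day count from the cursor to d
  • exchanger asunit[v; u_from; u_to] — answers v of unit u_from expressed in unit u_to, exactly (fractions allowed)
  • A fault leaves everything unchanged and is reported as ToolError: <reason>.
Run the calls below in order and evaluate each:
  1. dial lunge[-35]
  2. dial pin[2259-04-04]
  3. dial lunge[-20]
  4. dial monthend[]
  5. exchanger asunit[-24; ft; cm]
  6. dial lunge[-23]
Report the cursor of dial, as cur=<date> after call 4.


$ dial lunge n=-35
[out] 2125-02-09
$ dial pin d=2259-04-04
[out] 2259-04-04
$ dial lunge n=-20
[out] 2257-08-04
$ dial monthend
[out] 2257-08-31
$ exchanger asunit v=-24 u_from=ft u_to=cm
[out] -18288/25
$ dial lunge n=-23
[out] 2255-09-30

Answer: cur=2257-08-31


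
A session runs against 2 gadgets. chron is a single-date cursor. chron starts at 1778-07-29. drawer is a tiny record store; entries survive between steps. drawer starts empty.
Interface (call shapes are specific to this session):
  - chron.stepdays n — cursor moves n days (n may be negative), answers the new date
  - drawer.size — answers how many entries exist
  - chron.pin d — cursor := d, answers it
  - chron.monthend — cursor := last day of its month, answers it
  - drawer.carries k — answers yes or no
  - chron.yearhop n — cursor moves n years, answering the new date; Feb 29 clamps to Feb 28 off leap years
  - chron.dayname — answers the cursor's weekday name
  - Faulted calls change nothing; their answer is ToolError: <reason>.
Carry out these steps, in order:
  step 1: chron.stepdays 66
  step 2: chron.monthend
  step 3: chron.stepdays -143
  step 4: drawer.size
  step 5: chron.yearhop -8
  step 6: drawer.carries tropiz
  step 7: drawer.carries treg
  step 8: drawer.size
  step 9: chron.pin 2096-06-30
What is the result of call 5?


Answer: 1770-06-10

Derivation:
;; 1. chron.stepdays(n='66') == 1778-10-03
;; 2. chron.monthend() == 1778-10-31
;; 3. chron.stepdays(n='-143') == 1778-06-10
;; 4. drawer.size() == 0
;; 5. chron.yearhop(n='-8') == 1770-06-10
;; 6. drawer.carries(k='tropiz') == no
;; 7. drawer.carries(k='treg') == no
;; 8. drawer.size() == 0
;; 9. chron.pin(d='2096-06-30') == 2096-06-30


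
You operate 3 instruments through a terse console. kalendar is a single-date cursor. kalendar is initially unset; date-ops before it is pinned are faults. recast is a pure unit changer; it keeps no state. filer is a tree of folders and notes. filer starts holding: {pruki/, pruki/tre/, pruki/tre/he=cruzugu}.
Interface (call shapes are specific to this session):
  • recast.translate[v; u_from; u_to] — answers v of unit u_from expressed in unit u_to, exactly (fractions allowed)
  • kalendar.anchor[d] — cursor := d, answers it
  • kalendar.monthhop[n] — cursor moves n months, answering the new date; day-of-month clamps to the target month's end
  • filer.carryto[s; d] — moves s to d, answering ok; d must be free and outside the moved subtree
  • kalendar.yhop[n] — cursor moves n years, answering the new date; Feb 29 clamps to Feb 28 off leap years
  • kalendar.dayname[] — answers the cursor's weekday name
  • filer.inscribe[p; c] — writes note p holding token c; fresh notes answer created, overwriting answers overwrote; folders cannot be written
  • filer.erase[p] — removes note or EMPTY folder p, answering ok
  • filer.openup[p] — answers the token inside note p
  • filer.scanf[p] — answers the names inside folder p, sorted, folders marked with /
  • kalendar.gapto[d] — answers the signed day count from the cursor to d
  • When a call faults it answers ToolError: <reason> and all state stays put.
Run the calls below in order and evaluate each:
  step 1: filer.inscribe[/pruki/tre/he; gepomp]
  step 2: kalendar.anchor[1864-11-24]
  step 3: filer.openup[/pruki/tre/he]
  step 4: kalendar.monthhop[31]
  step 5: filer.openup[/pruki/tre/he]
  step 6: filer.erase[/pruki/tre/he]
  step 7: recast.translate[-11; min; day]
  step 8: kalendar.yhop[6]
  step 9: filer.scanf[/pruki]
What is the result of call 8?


Act: filer.inscribe[p='/pruki/tre/he'; c='gepomp']
Obs: overwrote
Act: kalendar.anchor[d='1864-11-24']
Obs: 1864-11-24
Act: filer.openup[p='/pruki/tre/he']
Obs: gepomp
Act: kalendar.monthhop[n='31']
Obs: 1867-06-24
Act: filer.openup[p='/pruki/tre/he']
Obs: gepomp
Act: filer.erase[p='/pruki/tre/he']
Obs: ok
Act: recast.translate[v='-11'; u_from='min'; u_to='day']
Obs: -11/1440
Act: kalendar.yhop[n='6']
Obs: 1873-06-24
Act: filer.scanf[p='/pruki']
Obs: [tre/]

Answer: 1873-06-24


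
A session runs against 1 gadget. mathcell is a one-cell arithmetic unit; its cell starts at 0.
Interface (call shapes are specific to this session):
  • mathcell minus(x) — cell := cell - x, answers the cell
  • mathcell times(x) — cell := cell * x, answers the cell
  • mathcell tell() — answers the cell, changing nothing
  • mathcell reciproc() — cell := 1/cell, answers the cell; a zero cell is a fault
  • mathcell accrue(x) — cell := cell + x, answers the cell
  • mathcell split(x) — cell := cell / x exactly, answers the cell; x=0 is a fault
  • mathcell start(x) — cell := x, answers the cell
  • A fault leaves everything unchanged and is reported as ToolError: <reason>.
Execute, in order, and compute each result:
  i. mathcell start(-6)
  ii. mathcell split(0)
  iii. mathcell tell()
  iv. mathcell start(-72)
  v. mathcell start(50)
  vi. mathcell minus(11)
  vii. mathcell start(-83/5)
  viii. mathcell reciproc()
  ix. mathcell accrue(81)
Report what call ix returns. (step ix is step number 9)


Calling mathcell start(x→-6), which returns -6.
Using mathcell split(x→0), and observe ToolError: division by zero.
I use mathcell tell(): -6.
Invoking mathcell start(x→-72), and observe -72.
Using mathcell start(x→50): 50.
I invoke mathcell minus(x→11), and get 39.
I run mathcell start(x→-83/5): -83/5.
I use mathcell reciproc(), and observe -5/83.
Then mathcell accrue(x→81), and get 6718/83.

Answer: 6718/83


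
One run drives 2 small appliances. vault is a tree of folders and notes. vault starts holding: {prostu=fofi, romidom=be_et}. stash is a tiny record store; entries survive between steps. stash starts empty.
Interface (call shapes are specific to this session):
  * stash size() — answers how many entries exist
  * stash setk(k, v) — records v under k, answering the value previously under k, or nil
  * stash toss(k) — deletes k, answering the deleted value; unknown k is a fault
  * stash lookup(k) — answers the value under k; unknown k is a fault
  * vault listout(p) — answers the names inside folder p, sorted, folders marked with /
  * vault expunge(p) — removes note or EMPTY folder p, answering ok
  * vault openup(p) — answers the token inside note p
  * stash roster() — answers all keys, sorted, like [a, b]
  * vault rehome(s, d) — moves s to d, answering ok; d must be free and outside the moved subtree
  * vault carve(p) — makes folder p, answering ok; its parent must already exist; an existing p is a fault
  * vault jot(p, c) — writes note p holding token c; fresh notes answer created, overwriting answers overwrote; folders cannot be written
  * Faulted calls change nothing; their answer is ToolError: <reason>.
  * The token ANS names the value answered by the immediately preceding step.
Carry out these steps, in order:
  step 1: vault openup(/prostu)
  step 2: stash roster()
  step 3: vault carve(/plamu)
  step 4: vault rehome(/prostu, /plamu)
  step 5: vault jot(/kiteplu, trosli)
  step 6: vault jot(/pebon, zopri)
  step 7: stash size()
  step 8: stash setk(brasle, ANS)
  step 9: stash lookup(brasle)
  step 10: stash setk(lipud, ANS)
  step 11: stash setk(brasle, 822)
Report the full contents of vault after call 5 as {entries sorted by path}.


Answer: {kiteplu=trosli, plamu/, prostu=fofi, romidom=be_et}

Derivation:
Using vault openup passing p: /prostu, giving fofi.
I use stash roster(), and observe [].
Now I run vault carve passing p: /plamu, and observe ok.
I use vault rehome passing s: /prostu, d: /plamu, yielding ToolError: exists.
Using vault jot passing p: /kiteplu, c: trosli, — result: created.
Invoking vault jot passing p: /pebon, c: zopri: created.
Invoking stash size, and get 0.
I invoke stash setk passing k: brasle, v: ANS, yielding nil.
Invoking stash lookup passing k: brasle, → 0.
I try stash setk passing k: lipud, v: ANS, and observe nil.
I use stash setk passing k: brasle, v: 822, and get 0.


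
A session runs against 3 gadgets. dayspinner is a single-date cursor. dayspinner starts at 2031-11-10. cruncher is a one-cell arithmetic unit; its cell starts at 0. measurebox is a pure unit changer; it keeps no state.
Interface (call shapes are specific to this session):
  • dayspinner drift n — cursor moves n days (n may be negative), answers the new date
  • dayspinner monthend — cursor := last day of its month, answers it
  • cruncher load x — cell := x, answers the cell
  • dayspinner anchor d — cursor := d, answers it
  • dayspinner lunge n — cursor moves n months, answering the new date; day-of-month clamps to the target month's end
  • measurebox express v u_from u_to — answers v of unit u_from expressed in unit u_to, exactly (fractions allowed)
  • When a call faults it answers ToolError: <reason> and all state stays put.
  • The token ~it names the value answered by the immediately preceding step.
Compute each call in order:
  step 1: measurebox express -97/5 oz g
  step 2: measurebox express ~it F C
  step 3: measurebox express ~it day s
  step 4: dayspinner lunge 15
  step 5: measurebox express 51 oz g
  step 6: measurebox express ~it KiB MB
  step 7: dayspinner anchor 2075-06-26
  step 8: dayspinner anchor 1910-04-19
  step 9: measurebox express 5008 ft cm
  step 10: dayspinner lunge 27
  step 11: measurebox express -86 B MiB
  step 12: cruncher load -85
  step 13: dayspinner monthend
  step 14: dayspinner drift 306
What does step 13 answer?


Answer: 1912-07-31

Derivation:
// 1. measurebox express(v: -97/5, u_from: oz, u_to: g) => -4399845989/8000000
// 2. measurebox express(v: ~it, u_from: F, u_to: C) => -517316221/1600000
// 3. measurebox express(v: ~it, u_from: day, u_to: s) => -13967537967/500
// 4. dayspinner lunge(n: 15) => 2033-02-10
// 5. measurebox express(v: 51, u_from: oz, u_to: g) => 2313321087/1600000
// 6. measurebox express(v: ~it, u_from: KiB, u_to: MB) => 2313321087/1562500000
// 7. dayspinner anchor(d: 2075-06-26) => 2075-06-26
// 8. dayspinner anchor(d: 1910-04-19) => 1910-04-19
// 9. measurebox express(v: 5008, u_from: ft, u_to: cm) => 3816096/25
// 10. dayspinner lunge(n: 27) => 1912-07-19
// 11. measurebox express(v: -86, u_from: B, u_to: MiB) => -43/524288
// 12. cruncher load(x: -85) => -85
// 13. dayspinner monthend() => 1912-07-31
// 14. dayspinner drift(n: 306) => 1913-06-02


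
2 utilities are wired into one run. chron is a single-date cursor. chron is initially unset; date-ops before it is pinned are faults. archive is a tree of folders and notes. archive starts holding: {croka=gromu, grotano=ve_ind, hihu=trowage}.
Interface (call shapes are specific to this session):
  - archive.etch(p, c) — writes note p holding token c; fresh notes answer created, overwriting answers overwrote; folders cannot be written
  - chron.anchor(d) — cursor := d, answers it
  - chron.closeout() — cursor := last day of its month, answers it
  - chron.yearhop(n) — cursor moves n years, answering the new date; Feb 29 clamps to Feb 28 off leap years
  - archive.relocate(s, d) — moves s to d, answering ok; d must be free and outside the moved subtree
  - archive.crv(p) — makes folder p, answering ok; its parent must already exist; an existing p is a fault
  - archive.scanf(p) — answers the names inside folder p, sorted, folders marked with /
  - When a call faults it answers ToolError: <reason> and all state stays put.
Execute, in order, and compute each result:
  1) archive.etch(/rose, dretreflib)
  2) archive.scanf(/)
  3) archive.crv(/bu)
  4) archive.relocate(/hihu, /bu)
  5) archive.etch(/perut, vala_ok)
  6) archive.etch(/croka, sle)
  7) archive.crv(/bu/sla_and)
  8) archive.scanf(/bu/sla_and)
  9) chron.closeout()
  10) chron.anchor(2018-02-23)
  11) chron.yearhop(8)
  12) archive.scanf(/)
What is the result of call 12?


Answer: [bu/, croka, grotano, hihu, perut, rose]

Derivation:
Now I run archive.etch(/rose, dretreflib), and get created.
Invoking archive.scanf(/): [croka, grotano, hihu, rose].
Invoking archive.crv(/bu): ok.
I invoke archive.relocate(/hihu, /bu), and observe ToolError: exists.
Using archive.etch(/perut, vala_ok), which returns created.
I run archive.etch(/croka, sle), — result: overwrote.
Calling archive.crv(/bu/sla_and), yielding ok.
I try archive.scanf(/bu/sla_and), and get [].
Calling chron.closeout, — result: ToolError: no date set.
Then chron.anchor(2018-02-23), → 2018-02-23.
I run chron.yearhop(8), and get 2026-02-23.
I use archive.scanf(/), and observe [bu/, croka, grotano, hihu, perut, rose].


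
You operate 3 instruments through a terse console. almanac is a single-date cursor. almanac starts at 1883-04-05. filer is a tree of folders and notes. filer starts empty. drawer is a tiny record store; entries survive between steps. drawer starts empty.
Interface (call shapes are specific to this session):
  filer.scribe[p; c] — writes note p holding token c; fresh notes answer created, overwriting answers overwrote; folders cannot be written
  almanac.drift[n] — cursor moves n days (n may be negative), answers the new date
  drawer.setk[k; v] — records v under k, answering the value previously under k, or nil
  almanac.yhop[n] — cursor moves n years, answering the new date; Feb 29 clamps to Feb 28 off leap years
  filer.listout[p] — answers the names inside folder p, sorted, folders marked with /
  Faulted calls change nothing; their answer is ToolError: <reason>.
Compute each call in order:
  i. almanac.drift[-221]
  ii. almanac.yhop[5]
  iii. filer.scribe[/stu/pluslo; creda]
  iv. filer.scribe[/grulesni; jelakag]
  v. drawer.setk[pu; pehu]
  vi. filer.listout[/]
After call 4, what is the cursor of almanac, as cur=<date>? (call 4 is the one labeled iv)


Invoking drift passing n=-221, → 1882-08-27.
I use yhop passing n=5, giving 1887-08-27.
Now I run scribe passing p=/stu/pluslo, c=creda, giving ToolError: no parent.
I try scribe passing p=/grulesni, c=jelakag, — result: created.
Then setk passing k=pu, v=pehu, yielding nil.
Now I run listout passing p=/, — result: [grulesni].

Answer: cur=1887-08-27


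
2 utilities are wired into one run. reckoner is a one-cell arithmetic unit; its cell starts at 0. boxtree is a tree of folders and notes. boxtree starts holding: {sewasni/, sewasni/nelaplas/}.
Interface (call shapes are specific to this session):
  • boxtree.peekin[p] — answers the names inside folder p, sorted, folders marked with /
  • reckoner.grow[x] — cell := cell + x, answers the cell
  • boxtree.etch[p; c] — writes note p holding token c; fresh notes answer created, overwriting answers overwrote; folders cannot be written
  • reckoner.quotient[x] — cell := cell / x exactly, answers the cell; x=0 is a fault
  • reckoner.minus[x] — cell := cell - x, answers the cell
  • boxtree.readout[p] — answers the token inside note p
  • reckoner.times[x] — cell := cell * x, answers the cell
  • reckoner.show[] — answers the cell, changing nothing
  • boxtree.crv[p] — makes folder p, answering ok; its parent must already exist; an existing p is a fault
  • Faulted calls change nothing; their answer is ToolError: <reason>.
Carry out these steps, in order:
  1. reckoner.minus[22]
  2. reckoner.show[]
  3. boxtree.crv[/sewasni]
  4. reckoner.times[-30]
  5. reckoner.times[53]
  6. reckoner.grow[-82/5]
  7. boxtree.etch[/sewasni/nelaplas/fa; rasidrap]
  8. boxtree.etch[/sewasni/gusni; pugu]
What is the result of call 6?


> minus 22
= -22
> show
= -22
> crv /sewasni
= ToolError: exists
> times -30
= 660
> times 53
= 34980
> grow -82/5
= 174818/5
> etch /sewasni/nelaplas/fa rasidrap
= created
> etch /sewasni/gusni pugu
= created

Answer: 174818/5


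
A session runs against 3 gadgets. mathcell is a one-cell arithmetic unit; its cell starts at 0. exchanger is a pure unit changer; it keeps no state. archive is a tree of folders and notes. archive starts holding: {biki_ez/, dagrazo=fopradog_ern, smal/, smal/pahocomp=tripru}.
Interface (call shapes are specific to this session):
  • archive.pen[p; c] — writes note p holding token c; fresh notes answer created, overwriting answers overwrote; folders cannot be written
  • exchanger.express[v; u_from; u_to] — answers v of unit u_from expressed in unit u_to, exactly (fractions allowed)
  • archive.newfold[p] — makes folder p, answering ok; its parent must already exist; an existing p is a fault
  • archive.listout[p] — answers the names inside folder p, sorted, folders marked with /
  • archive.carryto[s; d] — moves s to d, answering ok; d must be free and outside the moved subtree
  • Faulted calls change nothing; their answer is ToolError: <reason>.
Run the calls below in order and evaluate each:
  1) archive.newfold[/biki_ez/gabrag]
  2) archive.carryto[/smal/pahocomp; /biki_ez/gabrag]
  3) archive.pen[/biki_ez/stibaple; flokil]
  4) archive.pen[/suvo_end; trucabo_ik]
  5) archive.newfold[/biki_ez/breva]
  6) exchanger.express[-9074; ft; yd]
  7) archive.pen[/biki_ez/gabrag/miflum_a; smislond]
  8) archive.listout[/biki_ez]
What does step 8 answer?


Answer: [breva/, gabrag/, stibaple]

Derivation:
! archive.newfold(p=/biki_ez/gabrag) : ok
! archive.carryto(s=/smal/pahocomp, d=/biki_ez/gabrag) : ToolError: exists
! archive.pen(p=/biki_ez/stibaple, c=flokil) : created
! archive.pen(p=/suvo_end, c=trucabo_ik) : created
! archive.newfold(p=/biki_ez/breva) : ok
! exchanger.express(v=-9074, u_from=ft, u_to=yd) : -9074/3
! archive.pen(p=/biki_ez/gabrag/miflum_a, c=smislond) : created
! archive.listout(p=/biki_ez) : [breva/, gabrag/, stibaple]


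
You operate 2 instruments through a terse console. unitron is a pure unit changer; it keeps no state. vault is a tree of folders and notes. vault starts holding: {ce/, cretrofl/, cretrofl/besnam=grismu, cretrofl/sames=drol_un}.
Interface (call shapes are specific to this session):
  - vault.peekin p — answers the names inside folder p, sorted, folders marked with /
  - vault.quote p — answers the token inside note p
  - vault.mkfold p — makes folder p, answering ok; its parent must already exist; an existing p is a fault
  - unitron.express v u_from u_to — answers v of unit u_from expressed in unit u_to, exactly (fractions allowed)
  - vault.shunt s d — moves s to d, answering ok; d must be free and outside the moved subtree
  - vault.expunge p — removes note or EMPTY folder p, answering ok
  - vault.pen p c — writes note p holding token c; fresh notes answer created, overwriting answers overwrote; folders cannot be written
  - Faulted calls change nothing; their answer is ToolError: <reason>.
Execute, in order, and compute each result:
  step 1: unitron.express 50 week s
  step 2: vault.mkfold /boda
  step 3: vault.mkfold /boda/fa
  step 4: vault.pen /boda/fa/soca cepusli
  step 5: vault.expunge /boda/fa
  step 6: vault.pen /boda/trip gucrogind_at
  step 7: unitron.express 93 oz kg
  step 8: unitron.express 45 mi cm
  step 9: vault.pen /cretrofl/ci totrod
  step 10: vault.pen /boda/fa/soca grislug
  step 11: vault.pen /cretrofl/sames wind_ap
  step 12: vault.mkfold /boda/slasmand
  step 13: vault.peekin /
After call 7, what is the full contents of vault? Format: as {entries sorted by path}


% unitron.express(v→50, u_from→week, u_to→s) -> 30240000
% vault.mkfold(p→/boda) -> ok
% vault.mkfold(p→/boda/fa) -> ok
% vault.pen(p→/boda/fa/soca, c→cepusli) -> created
% vault.expunge(p→/boda/fa) -> ToolError: not empty
% vault.pen(p→/boda/trip, c→gucrogind_at) -> created
% unitron.express(v→93, u_from→oz, u_to→kg) -> 4218409041/1600000000
% unitron.express(v→45, u_from→mi, u_to→cm) -> 7242048
% vault.pen(p→/cretrofl/ci, c→totrod) -> created
% vault.pen(p→/boda/fa/soca, c→grislug) -> overwrote
% vault.pen(p→/cretrofl/sames, c→wind_ap) -> overwrote
% vault.mkfold(p→/boda/slasmand) -> ok
% vault.peekin(p→/) -> [boda/, ce/, cretrofl/]

Answer: {boda/, boda/fa/, boda/fa/soca=cepusli, boda/trip=gucrogind_at, ce/, cretrofl/, cretrofl/besnam=grismu, cretrofl/sames=drol_un}


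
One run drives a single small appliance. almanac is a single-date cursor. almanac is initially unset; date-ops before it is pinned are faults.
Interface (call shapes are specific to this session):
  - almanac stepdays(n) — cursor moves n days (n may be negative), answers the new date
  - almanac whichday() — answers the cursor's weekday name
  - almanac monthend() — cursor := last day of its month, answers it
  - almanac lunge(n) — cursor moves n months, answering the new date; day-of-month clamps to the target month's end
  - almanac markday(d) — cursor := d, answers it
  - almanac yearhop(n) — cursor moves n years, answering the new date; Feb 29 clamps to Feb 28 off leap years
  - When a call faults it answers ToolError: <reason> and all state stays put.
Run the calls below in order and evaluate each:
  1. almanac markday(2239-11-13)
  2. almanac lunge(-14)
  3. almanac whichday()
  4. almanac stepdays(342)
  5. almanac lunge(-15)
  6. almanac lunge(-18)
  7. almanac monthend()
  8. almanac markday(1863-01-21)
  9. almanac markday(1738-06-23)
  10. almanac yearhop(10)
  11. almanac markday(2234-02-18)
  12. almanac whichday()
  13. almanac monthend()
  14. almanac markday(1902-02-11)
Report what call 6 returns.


→ almanac markday(d→2239-11-13)
← 2239-11-13
→ almanac lunge(n→-14)
← 2238-09-13
→ almanac whichday()
← Thursday
→ almanac stepdays(n→342)
← 2239-08-21
→ almanac lunge(n→-15)
← 2238-05-21
→ almanac lunge(n→-18)
← 2236-11-21
→ almanac monthend()
← 2236-11-30
→ almanac markday(d→1863-01-21)
← 1863-01-21
→ almanac markday(d→1738-06-23)
← 1738-06-23
→ almanac yearhop(n→10)
← 1748-06-23
→ almanac markday(d→2234-02-18)
← 2234-02-18
→ almanac whichday()
← Tuesday
→ almanac monthend()
← 2234-02-28
→ almanac markday(d→1902-02-11)
← 1902-02-11

Answer: 2236-11-21


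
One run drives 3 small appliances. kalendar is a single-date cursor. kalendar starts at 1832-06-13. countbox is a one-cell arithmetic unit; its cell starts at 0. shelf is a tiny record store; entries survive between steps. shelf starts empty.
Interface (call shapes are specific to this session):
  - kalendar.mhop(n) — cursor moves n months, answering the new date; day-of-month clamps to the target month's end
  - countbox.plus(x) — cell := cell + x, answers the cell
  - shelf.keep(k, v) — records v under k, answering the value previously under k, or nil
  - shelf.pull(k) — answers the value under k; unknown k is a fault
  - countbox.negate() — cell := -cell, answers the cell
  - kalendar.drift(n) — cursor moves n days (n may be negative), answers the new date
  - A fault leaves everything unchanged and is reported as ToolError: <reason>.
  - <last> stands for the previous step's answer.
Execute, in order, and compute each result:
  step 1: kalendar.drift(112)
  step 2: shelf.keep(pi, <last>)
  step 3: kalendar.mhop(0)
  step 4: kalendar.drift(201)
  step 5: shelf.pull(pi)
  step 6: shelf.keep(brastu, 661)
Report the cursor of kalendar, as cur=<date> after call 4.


Answer: cur=1833-04-22

Derivation:
>>> kalendar.drift n: 112
:: 1832-10-03
>>> shelf.keep k: pi v: <last>
:: nil
>>> kalendar.mhop n: 0
:: 1832-10-03
>>> kalendar.drift n: 201
:: 1833-04-22
>>> shelf.pull k: pi
:: 1832-10-03
>>> shelf.keep k: brastu v: 661
:: nil


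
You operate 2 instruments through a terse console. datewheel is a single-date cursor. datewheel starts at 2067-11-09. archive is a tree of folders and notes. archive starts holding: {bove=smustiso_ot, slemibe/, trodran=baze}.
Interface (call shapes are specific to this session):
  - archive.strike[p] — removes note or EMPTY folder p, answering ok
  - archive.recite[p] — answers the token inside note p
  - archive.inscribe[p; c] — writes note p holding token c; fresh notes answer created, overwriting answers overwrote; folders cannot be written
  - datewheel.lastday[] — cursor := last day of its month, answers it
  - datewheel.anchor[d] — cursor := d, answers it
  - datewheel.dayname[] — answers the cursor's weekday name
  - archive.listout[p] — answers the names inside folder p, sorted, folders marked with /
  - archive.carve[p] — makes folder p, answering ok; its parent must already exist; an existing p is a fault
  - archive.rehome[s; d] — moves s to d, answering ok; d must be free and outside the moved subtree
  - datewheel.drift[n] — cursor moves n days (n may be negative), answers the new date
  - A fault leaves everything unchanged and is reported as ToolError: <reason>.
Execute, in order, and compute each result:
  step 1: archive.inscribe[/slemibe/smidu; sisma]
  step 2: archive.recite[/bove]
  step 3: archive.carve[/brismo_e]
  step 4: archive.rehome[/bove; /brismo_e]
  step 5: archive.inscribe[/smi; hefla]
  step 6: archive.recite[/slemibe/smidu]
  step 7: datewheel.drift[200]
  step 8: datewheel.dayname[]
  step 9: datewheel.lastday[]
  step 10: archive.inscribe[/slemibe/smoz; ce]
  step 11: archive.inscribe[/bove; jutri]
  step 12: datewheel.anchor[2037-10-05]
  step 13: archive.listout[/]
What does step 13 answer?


→ archive.inscribe(p=/slemibe/smidu, c=sisma)
← created
→ archive.recite(p=/bove)
← smustiso_ot
→ archive.carve(p=/brismo_e)
← ok
→ archive.rehome(s=/bove, d=/brismo_e)
← ToolError: exists
→ archive.inscribe(p=/smi, c=hefla)
← created
→ archive.recite(p=/slemibe/smidu)
← sisma
→ datewheel.drift(n=200)
← 2068-05-27
→ datewheel.dayname()
← Sunday
→ datewheel.lastday()
← 2068-05-31
→ archive.inscribe(p=/slemibe/smoz, c=ce)
← created
→ archive.inscribe(p=/bove, c=jutri)
← overwrote
→ datewheel.anchor(d=2037-10-05)
← 2037-10-05
→ archive.listout(p=/)
← [bove, brismo_e/, slemibe/, smi, trodran]

Answer: [bove, brismo_e/, slemibe/, smi, trodran]


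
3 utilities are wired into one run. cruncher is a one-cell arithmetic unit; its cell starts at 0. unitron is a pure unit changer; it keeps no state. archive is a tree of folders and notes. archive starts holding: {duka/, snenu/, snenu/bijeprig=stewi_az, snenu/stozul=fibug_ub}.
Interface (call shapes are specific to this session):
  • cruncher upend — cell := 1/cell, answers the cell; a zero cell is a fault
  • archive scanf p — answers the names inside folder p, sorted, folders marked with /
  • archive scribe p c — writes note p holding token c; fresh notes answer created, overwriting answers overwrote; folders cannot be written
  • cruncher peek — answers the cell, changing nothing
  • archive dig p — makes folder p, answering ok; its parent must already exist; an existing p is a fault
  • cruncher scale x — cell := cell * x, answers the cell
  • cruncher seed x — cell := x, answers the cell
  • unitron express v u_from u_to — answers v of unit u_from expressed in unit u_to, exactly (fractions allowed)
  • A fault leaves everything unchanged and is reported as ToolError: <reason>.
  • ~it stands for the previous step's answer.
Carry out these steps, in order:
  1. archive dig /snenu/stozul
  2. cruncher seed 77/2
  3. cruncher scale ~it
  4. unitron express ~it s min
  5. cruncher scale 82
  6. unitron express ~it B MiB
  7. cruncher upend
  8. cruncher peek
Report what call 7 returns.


Answer: 2/243089

Derivation:
Step: archive dig[p=/snenu/stozul]
Result: ToolError: exists
Step: cruncher seed[x=77/2]
Result: 77/2
Step: cruncher scale[x=~it]
Result: 5929/4
Step: unitron express[v=~it; u_from=s; u_to=min]
Result: 5929/240
Step: cruncher scale[x=82]
Result: 243089/2
Step: unitron express[v=~it; u_from=B; u_to=MiB]
Result: 243089/2097152
Step: cruncher upend[]
Result: 2/243089
Step: cruncher peek[]
Result: 2/243089


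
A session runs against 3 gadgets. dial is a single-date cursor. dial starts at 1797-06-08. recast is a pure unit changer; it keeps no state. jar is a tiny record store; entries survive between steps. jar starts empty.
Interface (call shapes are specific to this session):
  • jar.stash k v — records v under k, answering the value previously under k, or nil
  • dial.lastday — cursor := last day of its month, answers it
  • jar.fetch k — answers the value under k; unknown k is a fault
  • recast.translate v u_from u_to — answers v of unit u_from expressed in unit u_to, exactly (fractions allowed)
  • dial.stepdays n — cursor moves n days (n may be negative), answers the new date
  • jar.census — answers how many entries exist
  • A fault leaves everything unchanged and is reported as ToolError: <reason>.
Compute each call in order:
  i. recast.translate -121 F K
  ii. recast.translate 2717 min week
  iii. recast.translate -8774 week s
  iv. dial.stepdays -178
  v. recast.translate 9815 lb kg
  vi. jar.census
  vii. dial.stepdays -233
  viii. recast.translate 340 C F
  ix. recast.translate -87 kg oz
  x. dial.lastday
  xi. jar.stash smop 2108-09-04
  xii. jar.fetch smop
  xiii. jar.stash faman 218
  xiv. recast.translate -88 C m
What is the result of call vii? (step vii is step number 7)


-> recast.translate(-121, F, K)
<- 3763/20
-> recast.translate(2717, min, week)
<- 2717/10080
-> recast.translate(-8774, week, s)
<- -5306515200
-> dial.stepdays(-178)
<- 1796-12-12
-> recast.translate(9815, lb, kg)
<- 89040182231/20000000
-> jar.census()
<- 0
-> dial.stepdays(-233)
<- 1796-04-23
-> recast.translate(340, C, F)
<- 644
-> recast.translate(-87, kg, oz)
<- -139200000000/45359237
-> dial.lastday()
<- 1796-04-30
-> jar.stash(smop, 2108-09-04)
<- nil
-> jar.fetch(smop)
<- 2108-09-04
-> jar.stash(faman, 218)
<- nil
-> recast.translate(-88, C, m)
<- ToolError: incompatible units

Answer: 1796-04-23


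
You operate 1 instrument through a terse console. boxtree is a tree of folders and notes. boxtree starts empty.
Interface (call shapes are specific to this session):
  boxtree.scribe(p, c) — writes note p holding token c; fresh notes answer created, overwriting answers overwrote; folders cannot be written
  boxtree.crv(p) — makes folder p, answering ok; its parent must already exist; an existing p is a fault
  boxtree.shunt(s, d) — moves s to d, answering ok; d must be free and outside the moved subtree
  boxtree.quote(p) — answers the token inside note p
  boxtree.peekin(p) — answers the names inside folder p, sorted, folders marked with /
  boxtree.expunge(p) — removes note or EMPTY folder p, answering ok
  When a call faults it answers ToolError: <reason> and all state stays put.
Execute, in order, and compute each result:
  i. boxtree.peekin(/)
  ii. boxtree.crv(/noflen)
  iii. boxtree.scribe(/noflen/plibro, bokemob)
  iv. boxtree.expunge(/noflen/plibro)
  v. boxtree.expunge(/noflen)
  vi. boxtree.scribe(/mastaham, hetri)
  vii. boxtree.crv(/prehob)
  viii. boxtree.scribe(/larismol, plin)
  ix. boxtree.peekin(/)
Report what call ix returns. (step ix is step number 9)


==> boxtree.peekin(/)
<== []
==> boxtree.crv(/noflen)
<== ok
==> boxtree.scribe(/noflen/plibro, bokemob)
<== created
==> boxtree.expunge(/noflen/plibro)
<== ok
==> boxtree.expunge(/noflen)
<== ok
==> boxtree.scribe(/mastaham, hetri)
<== created
==> boxtree.crv(/prehob)
<== ok
==> boxtree.scribe(/larismol, plin)
<== created
==> boxtree.peekin(/)
<== [larismol, mastaham, prehob/]

Answer: [larismol, mastaham, prehob/]


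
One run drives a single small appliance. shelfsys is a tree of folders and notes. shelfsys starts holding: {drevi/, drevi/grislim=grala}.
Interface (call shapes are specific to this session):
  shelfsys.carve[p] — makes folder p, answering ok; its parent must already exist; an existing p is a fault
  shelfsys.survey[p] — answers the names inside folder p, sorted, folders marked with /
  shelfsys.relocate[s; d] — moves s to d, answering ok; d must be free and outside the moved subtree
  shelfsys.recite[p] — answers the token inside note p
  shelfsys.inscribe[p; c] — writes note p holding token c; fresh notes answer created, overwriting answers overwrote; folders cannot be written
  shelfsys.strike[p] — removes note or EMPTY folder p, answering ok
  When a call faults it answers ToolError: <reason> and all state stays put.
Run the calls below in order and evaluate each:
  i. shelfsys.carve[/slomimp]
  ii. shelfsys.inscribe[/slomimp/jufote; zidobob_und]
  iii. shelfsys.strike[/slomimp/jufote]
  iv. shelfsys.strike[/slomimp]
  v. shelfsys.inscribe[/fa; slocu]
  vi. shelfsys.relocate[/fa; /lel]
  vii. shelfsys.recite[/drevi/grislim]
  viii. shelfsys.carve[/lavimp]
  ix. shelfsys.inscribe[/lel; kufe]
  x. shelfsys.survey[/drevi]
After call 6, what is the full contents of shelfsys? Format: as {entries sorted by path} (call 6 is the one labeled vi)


→ shelfsys.carve(/slomimp)
← ok
→ shelfsys.inscribe(/slomimp/jufote, zidobob_und)
← created
→ shelfsys.strike(/slomimp/jufote)
← ok
→ shelfsys.strike(/slomimp)
← ok
→ shelfsys.inscribe(/fa, slocu)
← created
→ shelfsys.relocate(/fa, /lel)
← ok
→ shelfsys.recite(/drevi/grislim)
← grala
→ shelfsys.carve(/lavimp)
← ok
→ shelfsys.inscribe(/lel, kufe)
← overwrote
→ shelfsys.survey(/drevi)
← [grislim]

Answer: {drevi/, drevi/grislim=grala, lel=slocu}


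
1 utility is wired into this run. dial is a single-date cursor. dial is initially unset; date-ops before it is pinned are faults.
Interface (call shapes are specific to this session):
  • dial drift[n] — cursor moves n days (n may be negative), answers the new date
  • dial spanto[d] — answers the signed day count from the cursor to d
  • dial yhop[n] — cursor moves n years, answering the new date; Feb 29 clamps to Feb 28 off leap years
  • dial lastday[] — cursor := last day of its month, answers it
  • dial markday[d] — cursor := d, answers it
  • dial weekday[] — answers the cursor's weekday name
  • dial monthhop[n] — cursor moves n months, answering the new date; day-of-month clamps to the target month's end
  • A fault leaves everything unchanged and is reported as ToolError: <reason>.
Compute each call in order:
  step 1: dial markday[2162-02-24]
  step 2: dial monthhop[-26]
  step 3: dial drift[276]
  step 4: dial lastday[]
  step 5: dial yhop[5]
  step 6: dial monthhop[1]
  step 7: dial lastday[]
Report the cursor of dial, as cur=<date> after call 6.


Answer: cur=2165-10-30

Derivation:
> dial markday d='2162-02-24'
  2162-02-24
> dial monthhop n='-26'
  2159-12-24
> dial drift n='276'
  2160-09-25
> dial lastday
  2160-09-30
> dial yhop n='5'
  2165-09-30
> dial monthhop n='1'
  2165-10-30
> dial lastday
  2165-10-31


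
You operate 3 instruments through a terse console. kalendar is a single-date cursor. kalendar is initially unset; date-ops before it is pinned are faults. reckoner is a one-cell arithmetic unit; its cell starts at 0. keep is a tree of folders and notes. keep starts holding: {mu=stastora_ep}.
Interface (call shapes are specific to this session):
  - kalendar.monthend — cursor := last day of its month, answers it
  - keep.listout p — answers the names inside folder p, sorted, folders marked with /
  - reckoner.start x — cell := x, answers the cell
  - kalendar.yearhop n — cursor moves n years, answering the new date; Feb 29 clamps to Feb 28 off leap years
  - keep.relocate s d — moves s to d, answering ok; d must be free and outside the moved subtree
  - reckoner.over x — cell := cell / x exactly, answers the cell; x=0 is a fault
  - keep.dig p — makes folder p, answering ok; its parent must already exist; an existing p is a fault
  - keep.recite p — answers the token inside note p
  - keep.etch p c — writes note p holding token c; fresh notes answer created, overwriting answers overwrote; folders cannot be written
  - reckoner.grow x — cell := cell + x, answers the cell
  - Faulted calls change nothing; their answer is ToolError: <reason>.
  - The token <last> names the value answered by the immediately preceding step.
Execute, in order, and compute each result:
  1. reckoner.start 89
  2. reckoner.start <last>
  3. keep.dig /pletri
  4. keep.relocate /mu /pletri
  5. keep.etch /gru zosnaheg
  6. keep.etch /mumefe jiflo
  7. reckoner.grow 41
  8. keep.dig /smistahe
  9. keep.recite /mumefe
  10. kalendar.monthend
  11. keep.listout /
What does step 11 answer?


~$ start x: 89
[out] 89
~$ start x: <last>
[out] 89
~$ dig p: /pletri
[out] ok
~$ relocate s: /mu d: /pletri
[out] ToolError: exists
~$ etch p: /gru c: zosnaheg
[out] created
~$ etch p: /mumefe c: jiflo
[out] created
~$ grow x: 41
[out] 130
~$ dig p: /smistahe
[out] ok
~$ recite p: /mumefe
[out] jiflo
~$ monthend
[out] ToolError: no date set
~$ listout p: /
[out] [gru, mu, mumefe, pletri/, smistahe/]

Answer: [gru, mu, mumefe, pletri/, smistahe/]
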